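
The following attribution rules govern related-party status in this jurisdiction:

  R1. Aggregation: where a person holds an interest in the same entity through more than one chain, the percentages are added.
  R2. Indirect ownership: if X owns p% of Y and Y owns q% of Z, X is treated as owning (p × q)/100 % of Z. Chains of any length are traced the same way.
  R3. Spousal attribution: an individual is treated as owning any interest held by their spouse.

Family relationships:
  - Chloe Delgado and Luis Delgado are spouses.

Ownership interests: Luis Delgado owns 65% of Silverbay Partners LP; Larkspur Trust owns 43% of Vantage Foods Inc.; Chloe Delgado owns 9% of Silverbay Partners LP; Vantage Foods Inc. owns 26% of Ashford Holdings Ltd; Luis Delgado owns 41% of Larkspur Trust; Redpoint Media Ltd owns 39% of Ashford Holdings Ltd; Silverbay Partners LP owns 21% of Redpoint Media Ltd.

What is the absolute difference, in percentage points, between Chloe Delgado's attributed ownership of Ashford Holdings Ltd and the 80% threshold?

69.3556

By spousal attribution (R3), Chloe Delgado is treated as also owning Luis Delgado's interest in Silverbay Partners LP, giving 9% + 65% = 74%.
By spousal attribution (R3), Chloe Delgado is treated as owning Luis Delgado's 41% interest in Larkspur Trust.
Chain via Silverbay Partners LP → Redpoint Media Ltd (R2): 74% × 21% × 39% = 6.0606% of Ashford Holdings Ltd.
Chain via Larkspur Trust → Vantage Foods Inc. (R2): 41% × 43% × 26% = 4.5838% of Ashford Holdings Ltd.
Aggregating (R1): 6.0606% + 4.5838% = 10.6444%.
10.6444% falls short of the 80% threshold by 69.3556 percentage points.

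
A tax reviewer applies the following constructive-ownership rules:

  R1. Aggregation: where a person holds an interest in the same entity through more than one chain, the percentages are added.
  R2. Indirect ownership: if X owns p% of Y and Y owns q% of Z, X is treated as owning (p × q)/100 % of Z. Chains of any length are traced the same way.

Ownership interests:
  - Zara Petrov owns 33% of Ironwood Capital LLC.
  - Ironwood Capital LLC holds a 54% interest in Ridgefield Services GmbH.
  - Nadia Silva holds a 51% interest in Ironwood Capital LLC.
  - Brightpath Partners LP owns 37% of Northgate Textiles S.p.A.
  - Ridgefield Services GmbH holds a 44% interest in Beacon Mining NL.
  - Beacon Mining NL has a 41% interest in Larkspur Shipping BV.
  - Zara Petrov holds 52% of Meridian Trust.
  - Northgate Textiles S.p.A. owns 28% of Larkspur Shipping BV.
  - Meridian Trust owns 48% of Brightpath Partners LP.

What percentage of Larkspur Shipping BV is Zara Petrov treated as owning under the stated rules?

Chain via Meridian Trust → Brightpath Partners LP → Northgate Textiles S.p.A. (R2): 52% × 48% × 37% × 28% = 2.585856% of Larkspur Shipping BV.
Chain via Ironwood Capital LLC → Ridgefield Services GmbH → Beacon Mining NL (R2): 33% × 54% × 44% × 41% = 3.214728% of Larkspur Shipping BV.
Aggregating (R1): 2.585856% + 3.214728% = 5.800584%.

5.800584%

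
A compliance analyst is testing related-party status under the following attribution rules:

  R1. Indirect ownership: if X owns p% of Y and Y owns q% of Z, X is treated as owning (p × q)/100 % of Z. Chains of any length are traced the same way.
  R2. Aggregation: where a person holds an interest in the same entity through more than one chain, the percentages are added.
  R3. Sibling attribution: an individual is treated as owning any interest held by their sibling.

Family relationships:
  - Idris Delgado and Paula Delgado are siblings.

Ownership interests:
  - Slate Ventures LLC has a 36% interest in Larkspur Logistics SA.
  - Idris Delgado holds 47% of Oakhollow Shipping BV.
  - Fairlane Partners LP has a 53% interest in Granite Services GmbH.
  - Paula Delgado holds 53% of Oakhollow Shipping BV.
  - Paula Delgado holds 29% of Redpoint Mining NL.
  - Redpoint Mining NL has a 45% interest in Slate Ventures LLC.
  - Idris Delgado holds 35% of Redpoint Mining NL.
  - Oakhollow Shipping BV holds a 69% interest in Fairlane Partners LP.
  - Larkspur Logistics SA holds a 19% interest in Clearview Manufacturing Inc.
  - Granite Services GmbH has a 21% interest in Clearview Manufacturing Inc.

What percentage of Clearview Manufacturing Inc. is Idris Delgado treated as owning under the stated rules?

9.64962%

By sibling attribution (R3), Idris Delgado is treated as also owning Paula Delgado's interest in Oakhollow Shipping BV, giving 47% + 53% = 100%.
By sibling attribution (R3), Idris Delgado is treated as also owning Paula Delgado's interest in Redpoint Mining NL, giving 35% + 29% = 64%.
Chain via Oakhollow Shipping BV → Fairlane Partners LP → Granite Services GmbH (R1): 100% × 69% × 53% × 21% = 7.6797% of Clearview Manufacturing Inc.
Chain via Redpoint Mining NL → Slate Ventures LLC → Larkspur Logistics SA (R1): 64% × 45% × 36% × 19% = 1.96992% of Clearview Manufacturing Inc.
Aggregating (R2): 7.6797% + 1.96992% = 9.64962%.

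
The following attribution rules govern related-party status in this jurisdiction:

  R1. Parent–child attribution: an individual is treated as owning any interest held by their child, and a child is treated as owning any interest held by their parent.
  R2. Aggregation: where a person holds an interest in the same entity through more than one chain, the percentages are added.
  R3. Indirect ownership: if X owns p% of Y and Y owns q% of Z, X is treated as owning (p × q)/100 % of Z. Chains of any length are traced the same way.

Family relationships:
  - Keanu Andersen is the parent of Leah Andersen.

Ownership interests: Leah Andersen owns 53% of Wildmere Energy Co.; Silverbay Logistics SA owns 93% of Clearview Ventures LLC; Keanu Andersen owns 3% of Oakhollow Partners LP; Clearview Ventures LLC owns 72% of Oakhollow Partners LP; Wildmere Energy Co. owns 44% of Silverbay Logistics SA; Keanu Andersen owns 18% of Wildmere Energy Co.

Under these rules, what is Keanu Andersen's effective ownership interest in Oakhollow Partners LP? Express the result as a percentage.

By parent–child attribution (R1), Keanu Andersen is treated as also owning Leah Andersen's interest in Wildmere Energy Co, giving 18% + 53% = 71%.
Chain via Wildmere Energy Co. → Silverbay Logistics SA → Clearview Ventures LLC (R3): 71% × 44% × 93% × 72% = 20.918304% of Oakhollow Partners LP.
Direct interest in Oakhollow Partners LP: 3%.
Aggregating (R2): 20.918304% + 3% = 23.918304%.

23.918304%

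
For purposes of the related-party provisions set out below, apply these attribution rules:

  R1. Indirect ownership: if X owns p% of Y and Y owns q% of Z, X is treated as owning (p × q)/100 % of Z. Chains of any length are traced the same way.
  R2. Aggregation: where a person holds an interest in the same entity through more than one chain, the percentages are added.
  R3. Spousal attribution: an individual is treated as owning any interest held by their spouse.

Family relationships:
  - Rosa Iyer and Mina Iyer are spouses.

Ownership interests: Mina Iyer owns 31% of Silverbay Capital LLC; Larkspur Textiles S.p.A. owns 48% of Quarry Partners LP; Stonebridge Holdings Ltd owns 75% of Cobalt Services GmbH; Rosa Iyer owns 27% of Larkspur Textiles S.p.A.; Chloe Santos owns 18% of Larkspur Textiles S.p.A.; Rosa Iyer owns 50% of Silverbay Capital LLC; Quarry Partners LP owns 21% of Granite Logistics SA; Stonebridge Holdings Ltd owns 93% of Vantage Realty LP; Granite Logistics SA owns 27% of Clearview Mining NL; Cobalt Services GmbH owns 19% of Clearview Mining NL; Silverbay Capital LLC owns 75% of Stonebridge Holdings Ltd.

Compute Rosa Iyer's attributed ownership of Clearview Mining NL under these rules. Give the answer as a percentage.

9.391707%

By spousal attribution (R3), Rosa Iyer is treated as also owning Mina Iyer's interest in Silverbay Capital LLC, giving 50% + 31% = 81%.
Chain via Silverbay Capital LLC → Stonebridge Holdings Ltd → Cobalt Services GmbH (R1): 81% × 75% × 75% × 19% = 8.656875% of Clearview Mining NL.
Chain via Larkspur Textiles S.p.A. → Quarry Partners LP → Granite Logistics SA (R1): 27% × 48% × 21% × 27% = 0.734832% of Clearview Mining NL.
Aggregating (R2): 8.656875% + 0.734832% = 9.391707%.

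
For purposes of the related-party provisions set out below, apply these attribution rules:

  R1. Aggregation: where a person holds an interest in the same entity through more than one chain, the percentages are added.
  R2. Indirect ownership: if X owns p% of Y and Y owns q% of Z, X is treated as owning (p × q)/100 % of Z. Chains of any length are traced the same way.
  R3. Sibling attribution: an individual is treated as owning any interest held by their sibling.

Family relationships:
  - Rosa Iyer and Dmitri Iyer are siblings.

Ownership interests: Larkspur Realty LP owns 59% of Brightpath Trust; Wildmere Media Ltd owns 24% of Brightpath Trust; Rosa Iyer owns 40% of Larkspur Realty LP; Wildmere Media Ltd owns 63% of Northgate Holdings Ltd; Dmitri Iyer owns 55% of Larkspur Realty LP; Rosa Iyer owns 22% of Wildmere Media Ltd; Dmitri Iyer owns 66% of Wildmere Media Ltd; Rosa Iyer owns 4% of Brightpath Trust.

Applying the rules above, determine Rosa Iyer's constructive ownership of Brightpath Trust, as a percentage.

81.17%

By sibling attribution (R3), Rosa Iyer is treated as also owning Dmitri Iyer's interest in Larkspur Realty LP, giving 40% + 55% = 95%.
By sibling attribution (R3), Rosa Iyer is treated as also owning Dmitri Iyer's interest in Wildmere Media Ltd, giving 22% + 66% = 88%.
Chain via Larkspur Realty LP (R2): 95% × 59% = 56.05% of Brightpath Trust.
Chain via Wildmere Media Ltd (R2): 88% × 24% = 21.12% of Brightpath Trust.
Direct interest in Brightpath Trust: 4%.
Aggregating (R1): 56.05% + 21.12% + 4% = 81.17%.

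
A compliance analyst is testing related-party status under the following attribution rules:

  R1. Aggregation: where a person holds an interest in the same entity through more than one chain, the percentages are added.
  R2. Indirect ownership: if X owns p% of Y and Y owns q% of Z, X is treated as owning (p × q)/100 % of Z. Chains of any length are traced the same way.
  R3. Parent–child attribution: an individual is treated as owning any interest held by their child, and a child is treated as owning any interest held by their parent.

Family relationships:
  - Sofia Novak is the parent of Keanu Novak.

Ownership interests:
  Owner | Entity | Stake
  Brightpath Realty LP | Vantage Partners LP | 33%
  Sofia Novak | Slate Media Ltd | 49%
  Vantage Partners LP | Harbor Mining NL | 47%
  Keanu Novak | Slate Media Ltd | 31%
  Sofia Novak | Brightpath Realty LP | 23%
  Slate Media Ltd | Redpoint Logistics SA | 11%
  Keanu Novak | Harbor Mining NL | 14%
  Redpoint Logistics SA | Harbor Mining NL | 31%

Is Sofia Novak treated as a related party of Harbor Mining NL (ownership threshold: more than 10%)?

By parent–child attribution (R3), Sofia Novak is treated as also owning Keanu Novak's interest in Slate Media Ltd, giving 49% + 31% = 80%.
By parent–child attribution (R3), Sofia Novak is treated as owning Keanu Novak's 14% interest in Harbor Mining NL.
Chain via Brightpath Realty LP → Vantage Partners LP (R2): 23% × 33% × 47% = 3.5673% of Harbor Mining NL.
Chain via Slate Media Ltd → Redpoint Logistics SA (R2): 80% × 11% × 31% = 2.728% of Harbor Mining NL.
Direct interest in Harbor Mining NL: 14%.
Aggregating (R1): 3.5673% + 2.728% + 14% = 20.2953%.
20.2953% exceeds the 10% threshold, so Sofia is a related party to Harbor Mining NL.

Yes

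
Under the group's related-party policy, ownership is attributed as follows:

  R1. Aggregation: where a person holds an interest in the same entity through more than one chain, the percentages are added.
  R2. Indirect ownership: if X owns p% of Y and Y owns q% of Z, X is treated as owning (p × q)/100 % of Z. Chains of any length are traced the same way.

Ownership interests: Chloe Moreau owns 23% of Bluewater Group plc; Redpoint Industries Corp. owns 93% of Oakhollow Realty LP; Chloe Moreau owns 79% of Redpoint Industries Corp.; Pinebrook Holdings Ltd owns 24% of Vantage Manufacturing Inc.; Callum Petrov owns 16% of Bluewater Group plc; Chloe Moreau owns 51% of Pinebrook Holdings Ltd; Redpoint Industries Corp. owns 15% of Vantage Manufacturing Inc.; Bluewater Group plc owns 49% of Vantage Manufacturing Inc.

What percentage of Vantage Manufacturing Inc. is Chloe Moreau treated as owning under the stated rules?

35.36%

Chain via Pinebrook Holdings Ltd (R2): 51% × 24% = 12.24% of Vantage Manufacturing Inc.
Chain via Redpoint Industries Corp. (R2): 79% × 15% = 11.85% of Vantage Manufacturing Inc.
Chain via Bluewater Group plc (R2): 23% × 49% = 11.27% of Vantage Manufacturing Inc.
Aggregating (R1): 12.24% + 11.85% + 11.27% = 35.36%.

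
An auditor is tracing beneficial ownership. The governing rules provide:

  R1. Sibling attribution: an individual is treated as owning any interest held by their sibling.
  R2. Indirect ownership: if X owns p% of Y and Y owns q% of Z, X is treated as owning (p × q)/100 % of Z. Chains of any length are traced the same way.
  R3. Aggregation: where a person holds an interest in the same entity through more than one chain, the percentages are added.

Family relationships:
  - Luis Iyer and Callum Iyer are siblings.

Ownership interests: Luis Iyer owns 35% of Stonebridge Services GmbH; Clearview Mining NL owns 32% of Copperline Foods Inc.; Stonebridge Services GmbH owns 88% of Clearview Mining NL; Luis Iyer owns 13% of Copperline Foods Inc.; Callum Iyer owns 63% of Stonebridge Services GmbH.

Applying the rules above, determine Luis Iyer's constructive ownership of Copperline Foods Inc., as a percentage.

40.5968%

By sibling attribution (R1), Luis Iyer is treated as also owning Callum Iyer's interest in Stonebridge Services GmbH, giving 35% + 63% = 98%.
Chain via Stonebridge Services GmbH → Clearview Mining NL (R2): 98% × 88% × 32% = 27.5968% of Copperline Foods Inc.
Direct interest in Copperline Foods Inc: 13%.
Aggregating (R3): 27.5968% + 13% = 40.5968%.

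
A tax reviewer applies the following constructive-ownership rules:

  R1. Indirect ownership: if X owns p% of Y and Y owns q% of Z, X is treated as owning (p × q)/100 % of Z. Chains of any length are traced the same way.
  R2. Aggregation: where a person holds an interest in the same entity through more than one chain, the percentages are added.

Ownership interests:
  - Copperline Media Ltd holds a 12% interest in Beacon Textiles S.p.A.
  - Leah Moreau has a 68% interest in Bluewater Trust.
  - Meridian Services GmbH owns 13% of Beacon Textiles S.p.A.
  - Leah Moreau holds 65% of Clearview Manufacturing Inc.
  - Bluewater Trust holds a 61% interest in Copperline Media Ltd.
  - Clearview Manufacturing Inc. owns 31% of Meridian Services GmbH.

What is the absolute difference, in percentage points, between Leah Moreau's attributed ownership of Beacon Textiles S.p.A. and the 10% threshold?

2.4029

Chain via Clearview Manufacturing Inc. → Meridian Services GmbH (R1): 65% × 31% × 13% = 2.6195% of Beacon Textiles S.p.A.
Chain via Bluewater Trust → Copperline Media Ltd (R1): 68% × 61% × 12% = 4.9776% of Beacon Textiles S.p.A.
Aggregating (R2): 2.6195% + 4.9776% = 7.5971%.
7.5971% falls short of the 10% threshold by 2.4029 percentage points.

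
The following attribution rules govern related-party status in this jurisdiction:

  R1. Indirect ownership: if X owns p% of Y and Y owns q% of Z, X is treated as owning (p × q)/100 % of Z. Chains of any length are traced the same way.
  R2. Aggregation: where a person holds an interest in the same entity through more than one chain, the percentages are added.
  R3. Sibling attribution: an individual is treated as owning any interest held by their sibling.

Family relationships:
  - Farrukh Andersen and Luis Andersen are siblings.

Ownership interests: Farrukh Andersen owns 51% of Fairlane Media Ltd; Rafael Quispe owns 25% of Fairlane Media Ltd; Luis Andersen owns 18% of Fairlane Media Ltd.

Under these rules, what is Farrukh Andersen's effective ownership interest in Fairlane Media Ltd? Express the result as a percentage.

By sibling attribution (R3), Farrukh Andersen is treated as also owning Luis Andersen's interest in Fairlane Media Ltd, giving 51% + 18% = 69%.
Direct interest in Fairlane Media Ltd: 69%.

69%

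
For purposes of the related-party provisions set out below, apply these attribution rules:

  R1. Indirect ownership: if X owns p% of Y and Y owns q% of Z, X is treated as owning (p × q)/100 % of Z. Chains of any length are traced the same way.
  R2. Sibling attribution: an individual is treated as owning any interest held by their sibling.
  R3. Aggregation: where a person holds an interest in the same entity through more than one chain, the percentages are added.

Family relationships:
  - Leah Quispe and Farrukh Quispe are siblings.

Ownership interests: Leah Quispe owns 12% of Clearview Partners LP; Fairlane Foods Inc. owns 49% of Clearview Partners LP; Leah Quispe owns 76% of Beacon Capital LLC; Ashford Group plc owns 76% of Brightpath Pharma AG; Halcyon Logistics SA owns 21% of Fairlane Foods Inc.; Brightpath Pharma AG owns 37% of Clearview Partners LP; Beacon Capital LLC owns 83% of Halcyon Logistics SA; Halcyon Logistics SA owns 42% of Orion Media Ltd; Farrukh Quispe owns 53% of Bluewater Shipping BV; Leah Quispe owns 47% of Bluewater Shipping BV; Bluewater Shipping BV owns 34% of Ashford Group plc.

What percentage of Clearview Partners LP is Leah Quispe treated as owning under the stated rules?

28.051732%

By sibling attribution (R2), Leah Quispe is treated as also owning Farrukh Quispe's interest in Bluewater Shipping BV, giving 47% + 53% = 100%.
Chain via Beacon Capital LLC → Halcyon Logistics SA → Fairlane Foods Inc. (R1): 76% × 83% × 21% × 49% = 6.490932% of Clearview Partners LP.
Chain via Bluewater Shipping BV → Ashford Group plc → Brightpath Pharma AG (R1): 100% × 34% × 76% × 37% = 9.5608% of Clearview Partners LP.
Direct interest in Clearview Partners LP: 12%.
Aggregating (R3): 6.490932% + 9.5608% + 12% = 28.051732%.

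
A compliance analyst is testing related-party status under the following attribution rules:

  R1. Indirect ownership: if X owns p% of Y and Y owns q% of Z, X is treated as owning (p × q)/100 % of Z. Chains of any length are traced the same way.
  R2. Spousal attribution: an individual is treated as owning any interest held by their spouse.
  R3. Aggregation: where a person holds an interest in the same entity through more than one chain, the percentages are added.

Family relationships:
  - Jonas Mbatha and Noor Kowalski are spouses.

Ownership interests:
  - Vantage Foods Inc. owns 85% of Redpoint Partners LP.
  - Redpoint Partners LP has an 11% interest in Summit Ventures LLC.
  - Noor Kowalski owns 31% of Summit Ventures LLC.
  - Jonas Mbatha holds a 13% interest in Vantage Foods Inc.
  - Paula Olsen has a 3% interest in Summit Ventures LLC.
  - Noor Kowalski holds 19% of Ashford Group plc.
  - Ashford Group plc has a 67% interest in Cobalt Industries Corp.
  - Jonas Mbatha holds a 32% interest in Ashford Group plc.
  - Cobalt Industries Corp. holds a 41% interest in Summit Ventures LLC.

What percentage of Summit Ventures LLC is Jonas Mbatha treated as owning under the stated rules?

46.2252%

By spousal attribution (R2), Jonas Mbatha is treated as also owning Noor Kowalski's interest in Ashford Group plc, giving 32% + 19% = 51%.
By spousal attribution (R2), Jonas Mbatha is treated as owning Noor Kowalski's 31% interest in Summit Ventures LLC.
Chain via Vantage Foods Inc. → Redpoint Partners LP (R1): 13% × 85% × 11% = 1.2155% of Summit Ventures LLC.
Chain via Ashford Group plc → Cobalt Industries Corp. (R1): 51% × 67% × 41% = 14.0097% of Summit Ventures LLC.
Direct interest in Summit Ventures LLC: 31%.
Aggregating (R3): 1.2155% + 14.0097% + 31% = 46.2252%.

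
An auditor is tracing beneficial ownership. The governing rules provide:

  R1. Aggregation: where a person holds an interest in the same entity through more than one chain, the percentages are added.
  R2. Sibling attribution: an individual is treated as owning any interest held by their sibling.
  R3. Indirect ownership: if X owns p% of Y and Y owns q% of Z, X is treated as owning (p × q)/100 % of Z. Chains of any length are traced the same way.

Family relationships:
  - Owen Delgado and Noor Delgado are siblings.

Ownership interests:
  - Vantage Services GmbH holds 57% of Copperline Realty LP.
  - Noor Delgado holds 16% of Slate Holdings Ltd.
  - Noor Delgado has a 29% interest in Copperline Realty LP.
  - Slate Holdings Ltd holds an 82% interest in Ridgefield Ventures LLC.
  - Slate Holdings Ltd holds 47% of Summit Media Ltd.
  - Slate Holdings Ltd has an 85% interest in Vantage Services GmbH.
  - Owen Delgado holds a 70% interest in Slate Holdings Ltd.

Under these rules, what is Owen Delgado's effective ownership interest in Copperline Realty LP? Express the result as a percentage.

By sibling attribution (R2), Owen Delgado is treated as also owning Noor Delgado's interest in Slate Holdings Ltd, giving 70% + 16% = 86%.
By sibling attribution (R2), Owen Delgado is treated as owning Noor Delgado's 29% interest in Copperline Realty LP.
Chain via Slate Holdings Ltd → Vantage Services GmbH (R3): 86% × 85% × 57% = 41.667% of Copperline Realty LP.
Direct interest in Copperline Realty LP: 29%.
Aggregating (R1): 41.667% + 29% = 70.667%.

70.667%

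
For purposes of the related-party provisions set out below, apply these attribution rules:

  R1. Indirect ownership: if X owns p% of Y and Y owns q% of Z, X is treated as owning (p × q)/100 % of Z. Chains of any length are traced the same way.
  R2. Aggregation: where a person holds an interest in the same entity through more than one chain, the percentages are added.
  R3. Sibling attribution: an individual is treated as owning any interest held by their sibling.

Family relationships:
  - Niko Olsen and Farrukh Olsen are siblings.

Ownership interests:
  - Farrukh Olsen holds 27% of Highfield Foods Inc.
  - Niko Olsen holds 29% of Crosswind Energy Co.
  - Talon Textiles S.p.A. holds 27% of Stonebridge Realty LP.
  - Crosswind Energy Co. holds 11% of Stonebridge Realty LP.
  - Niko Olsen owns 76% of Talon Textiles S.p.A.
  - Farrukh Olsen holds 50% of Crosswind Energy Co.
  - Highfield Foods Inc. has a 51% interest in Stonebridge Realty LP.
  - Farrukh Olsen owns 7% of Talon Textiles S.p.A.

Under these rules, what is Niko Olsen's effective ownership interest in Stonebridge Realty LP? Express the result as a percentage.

44.87%

By sibling attribution (R3), Niko Olsen is treated as also owning Farrukh Olsen's interest in Crosswind Energy Co, giving 29% + 50% = 79%.
By sibling attribution (R3), Niko Olsen is treated as also owning Farrukh Olsen's interest in Talon Textiles S.p.A, giving 76% + 7% = 83%.
By sibling attribution (R3), Niko Olsen is treated as owning Farrukh Olsen's 27% interest in Highfield Foods Inc.
Chain via Crosswind Energy Co. (R1): 79% × 11% = 8.69% of Stonebridge Realty LP.
Chain via Talon Textiles S.p.A. (R1): 83% × 27% = 22.41% of Stonebridge Realty LP.
Chain via Highfield Foods Inc. (R1): 27% × 51% = 13.77% of Stonebridge Realty LP.
Aggregating (R2): 8.69% + 22.41% + 13.77% = 44.87%.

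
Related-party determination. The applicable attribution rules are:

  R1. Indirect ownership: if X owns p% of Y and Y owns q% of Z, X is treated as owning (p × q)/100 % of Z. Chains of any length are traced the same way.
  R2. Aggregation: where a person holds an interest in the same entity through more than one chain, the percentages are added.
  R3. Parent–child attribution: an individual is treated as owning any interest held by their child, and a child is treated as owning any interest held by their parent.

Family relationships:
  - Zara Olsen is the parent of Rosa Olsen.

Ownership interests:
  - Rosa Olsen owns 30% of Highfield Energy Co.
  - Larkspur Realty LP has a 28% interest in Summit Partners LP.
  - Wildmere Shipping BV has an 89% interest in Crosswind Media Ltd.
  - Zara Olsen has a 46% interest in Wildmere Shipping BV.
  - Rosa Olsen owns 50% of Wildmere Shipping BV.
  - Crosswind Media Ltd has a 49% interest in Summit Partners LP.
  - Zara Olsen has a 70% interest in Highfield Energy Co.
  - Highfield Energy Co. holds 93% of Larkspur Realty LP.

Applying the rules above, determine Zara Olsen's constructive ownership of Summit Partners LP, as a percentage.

By parent–child attribution (R3), Zara Olsen is treated as also owning Rosa Olsen's interest in Highfield Energy Co, giving 70% + 30% = 100%.
By parent–child attribution (R3), Zara Olsen is treated as also owning Rosa Olsen's interest in Wildmere Shipping BV, giving 46% + 50% = 96%.
Chain via Highfield Energy Co. → Larkspur Realty LP (R1): 100% × 93% × 28% = 26.04% of Summit Partners LP.
Chain via Wildmere Shipping BV → Crosswind Media Ltd (R1): 96% × 89% × 49% = 41.8656% of Summit Partners LP.
Aggregating (R2): 26.04% + 41.8656% = 67.9056%.

67.9056%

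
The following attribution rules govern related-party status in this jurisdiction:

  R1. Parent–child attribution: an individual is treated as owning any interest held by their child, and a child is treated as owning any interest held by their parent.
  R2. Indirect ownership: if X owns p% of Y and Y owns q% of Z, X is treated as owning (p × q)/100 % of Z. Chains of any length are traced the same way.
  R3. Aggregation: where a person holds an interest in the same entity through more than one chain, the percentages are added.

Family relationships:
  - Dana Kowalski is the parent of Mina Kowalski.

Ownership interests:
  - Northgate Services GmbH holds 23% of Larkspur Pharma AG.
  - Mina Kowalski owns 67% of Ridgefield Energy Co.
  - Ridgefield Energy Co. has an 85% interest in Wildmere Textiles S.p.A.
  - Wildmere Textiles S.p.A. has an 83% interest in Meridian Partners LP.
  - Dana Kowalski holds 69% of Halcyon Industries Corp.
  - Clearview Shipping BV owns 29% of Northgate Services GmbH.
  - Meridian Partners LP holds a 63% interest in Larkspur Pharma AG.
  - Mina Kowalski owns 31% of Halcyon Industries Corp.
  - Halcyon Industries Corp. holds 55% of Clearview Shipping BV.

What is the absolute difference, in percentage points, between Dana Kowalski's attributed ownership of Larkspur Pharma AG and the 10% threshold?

23.447655

By parent–child attribution (R1), Dana Kowalski is treated as also owning Mina Kowalski's interest in Halcyon Industries Corp, giving 69% + 31% = 100%.
By parent–child attribution (R1), Dana Kowalski is treated as owning Mina Kowalski's 67% interest in Ridgefield Energy Co.
Chain via Halcyon Industries Corp. → Clearview Shipping BV → Northgate Services GmbH (R2): 100% × 55% × 29% × 23% = 3.6685% of Larkspur Pharma AG.
Chain via Ridgefield Energy Co. → Wildmere Textiles S.p.A. → Meridian Partners LP (R2): 67% × 85% × 83% × 63% = 29.779155% of Larkspur Pharma AG.
Aggregating (R3): 3.6685% + 29.779155% = 33.447655%.
33.447655% exceeds the 10% threshold by 23.447655 percentage points.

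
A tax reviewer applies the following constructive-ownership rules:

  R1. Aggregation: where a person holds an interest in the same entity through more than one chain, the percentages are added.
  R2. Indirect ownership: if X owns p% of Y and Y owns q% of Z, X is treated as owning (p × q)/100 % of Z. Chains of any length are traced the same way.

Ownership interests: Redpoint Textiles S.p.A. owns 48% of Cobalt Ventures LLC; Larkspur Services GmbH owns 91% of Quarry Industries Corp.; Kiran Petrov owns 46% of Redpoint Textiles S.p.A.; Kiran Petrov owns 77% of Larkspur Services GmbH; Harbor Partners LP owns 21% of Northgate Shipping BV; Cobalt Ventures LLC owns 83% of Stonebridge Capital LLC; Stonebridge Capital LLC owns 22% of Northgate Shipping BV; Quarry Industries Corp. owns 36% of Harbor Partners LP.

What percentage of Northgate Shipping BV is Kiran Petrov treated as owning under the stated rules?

9.3291%

Chain via Redpoint Textiles S.p.A. → Cobalt Ventures LLC → Stonebridge Capital LLC (R2): 46% × 48% × 83% × 22% = 4.031808% of Northgate Shipping BV.
Chain via Larkspur Services GmbH → Quarry Industries Corp. → Harbor Partners LP (R2): 77% × 91% × 36% × 21% = 5.297292% of Northgate Shipping BV.
Aggregating (R1): 4.031808% + 5.297292% = 9.3291%.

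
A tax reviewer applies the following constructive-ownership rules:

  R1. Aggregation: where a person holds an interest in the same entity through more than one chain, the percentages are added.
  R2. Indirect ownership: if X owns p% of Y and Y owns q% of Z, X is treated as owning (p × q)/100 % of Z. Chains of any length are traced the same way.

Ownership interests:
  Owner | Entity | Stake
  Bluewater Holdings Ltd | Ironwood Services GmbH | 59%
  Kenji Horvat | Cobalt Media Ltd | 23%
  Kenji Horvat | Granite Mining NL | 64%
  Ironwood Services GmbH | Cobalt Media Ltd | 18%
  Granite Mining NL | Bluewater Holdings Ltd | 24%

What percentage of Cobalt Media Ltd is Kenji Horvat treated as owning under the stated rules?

Chain via Granite Mining NL → Bluewater Holdings Ltd → Ironwood Services GmbH (R2): 64% × 24% × 59% × 18% = 1.631232% of Cobalt Media Ltd.
Direct interest in Cobalt Media Ltd: 23%.
Aggregating (R1): 1.631232% + 23% = 24.631232%.

24.631232%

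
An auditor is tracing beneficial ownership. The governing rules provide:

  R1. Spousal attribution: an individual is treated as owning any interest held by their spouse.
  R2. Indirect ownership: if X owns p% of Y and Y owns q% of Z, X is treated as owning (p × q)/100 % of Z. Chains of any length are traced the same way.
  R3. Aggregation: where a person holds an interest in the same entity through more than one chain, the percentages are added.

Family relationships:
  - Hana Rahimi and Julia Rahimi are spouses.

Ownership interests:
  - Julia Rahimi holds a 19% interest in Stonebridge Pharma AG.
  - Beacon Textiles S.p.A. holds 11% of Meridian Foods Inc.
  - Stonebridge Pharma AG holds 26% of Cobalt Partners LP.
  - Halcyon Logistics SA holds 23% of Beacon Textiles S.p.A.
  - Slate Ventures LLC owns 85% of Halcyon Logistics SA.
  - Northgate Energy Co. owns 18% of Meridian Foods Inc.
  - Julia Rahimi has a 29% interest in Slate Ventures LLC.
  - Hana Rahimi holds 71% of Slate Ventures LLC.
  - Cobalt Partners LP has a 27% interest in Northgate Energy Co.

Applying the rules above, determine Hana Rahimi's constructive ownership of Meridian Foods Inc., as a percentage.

By spousal attribution (R1), Hana Rahimi is treated as also owning Julia Rahimi's interest in Slate Ventures LLC, giving 71% + 29% = 100%.
By spousal attribution (R1), Hana Rahimi is treated as owning Julia Rahimi's 19% interest in Stonebridge Pharma AG.
Chain via Slate Ventures LLC → Halcyon Logistics SA → Beacon Textiles S.p.A. (R2): 100% × 85% × 23% × 11% = 2.1505% of Meridian Foods Inc.
Chain via Stonebridge Pharma AG → Cobalt Partners LP → Northgate Energy Co. (R2): 19% × 26% × 27% × 18% = 0.240084% of Meridian Foods Inc.
Aggregating (R3): 2.1505% + 0.240084% = 2.390584%.

2.390584%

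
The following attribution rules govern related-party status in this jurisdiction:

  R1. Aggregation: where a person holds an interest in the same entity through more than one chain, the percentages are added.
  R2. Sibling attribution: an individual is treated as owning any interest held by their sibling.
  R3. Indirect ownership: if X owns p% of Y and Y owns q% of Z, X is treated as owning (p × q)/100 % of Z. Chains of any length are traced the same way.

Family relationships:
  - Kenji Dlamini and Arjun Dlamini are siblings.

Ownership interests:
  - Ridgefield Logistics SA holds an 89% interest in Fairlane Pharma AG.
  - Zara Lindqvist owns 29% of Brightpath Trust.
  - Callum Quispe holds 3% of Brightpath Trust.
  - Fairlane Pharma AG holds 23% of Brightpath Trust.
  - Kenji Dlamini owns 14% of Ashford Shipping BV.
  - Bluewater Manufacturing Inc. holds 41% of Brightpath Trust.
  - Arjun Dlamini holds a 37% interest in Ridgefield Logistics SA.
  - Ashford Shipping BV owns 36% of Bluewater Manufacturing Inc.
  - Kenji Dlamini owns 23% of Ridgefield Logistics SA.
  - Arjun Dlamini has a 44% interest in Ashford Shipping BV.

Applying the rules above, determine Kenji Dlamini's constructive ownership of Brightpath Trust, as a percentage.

By sibling attribution (R2), Kenji Dlamini is treated as also owning Arjun Dlamini's interest in Ashford Shipping BV, giving 14% + 44% = 58%.
By sibling attribution (R2), Kenji Dlamini is treated as also owning Arjun Dlamini's interest in Ridgefield Logistics SA, giving 23% + 37% = 60%.
Chain via Ashford Shipping BV → Bluewater Manufacturing Inc. (R3): 58% × 36% × 41% = 8.5608% of Brightpath Trust.
Chain via Ridgefield Logistics SA → Fairlane Pharma AG (R3): 60% × 89% × 23% = 12.282% of Brightpath Trust.
Aggregating (R1): 8.5608% + 12.282% = 20.8428%.

20.8428%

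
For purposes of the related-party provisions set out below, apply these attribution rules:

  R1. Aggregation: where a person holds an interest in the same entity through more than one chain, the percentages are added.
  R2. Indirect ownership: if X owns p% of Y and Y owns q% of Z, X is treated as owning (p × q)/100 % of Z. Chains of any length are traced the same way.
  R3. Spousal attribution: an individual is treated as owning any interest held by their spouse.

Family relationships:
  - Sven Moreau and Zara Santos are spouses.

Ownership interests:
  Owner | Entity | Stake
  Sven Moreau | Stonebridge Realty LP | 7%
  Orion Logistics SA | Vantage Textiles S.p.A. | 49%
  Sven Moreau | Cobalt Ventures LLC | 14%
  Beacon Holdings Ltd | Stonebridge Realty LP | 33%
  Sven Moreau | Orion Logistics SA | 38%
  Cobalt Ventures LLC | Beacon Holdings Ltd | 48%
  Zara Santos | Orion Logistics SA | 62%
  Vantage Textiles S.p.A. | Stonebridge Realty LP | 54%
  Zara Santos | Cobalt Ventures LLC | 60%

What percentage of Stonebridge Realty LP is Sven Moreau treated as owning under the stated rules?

By spousal attribution (R3), Sven Moreau is treated as also owning Zara Santos's interest in Cobalt Ventures LLC, giving 14% + 60% = 74%.
By spousal attribution (R3), Sven Moreau is treated as also owning Zara Santos's interest in Orion Logistics SA, giving 38% + 62% = 100%.
Chain via Cobalt Ventures LLC → Beacon Holdings Ltd (R2): 74% × 48% × 33% = 11.7216% of Stonebridge Realty LP.
Chain via Orion Logistics SA → Vantage Textiles S.p.A. (R2): 100% × 49% × 54% = 26.46% of Stonebridge Realty LP.
Direct interest in Stonebridge Realty LP: 7%.
Aggregating (R1): 11.7216% + 26.46% + 7% = 45.1816%.

45.1816%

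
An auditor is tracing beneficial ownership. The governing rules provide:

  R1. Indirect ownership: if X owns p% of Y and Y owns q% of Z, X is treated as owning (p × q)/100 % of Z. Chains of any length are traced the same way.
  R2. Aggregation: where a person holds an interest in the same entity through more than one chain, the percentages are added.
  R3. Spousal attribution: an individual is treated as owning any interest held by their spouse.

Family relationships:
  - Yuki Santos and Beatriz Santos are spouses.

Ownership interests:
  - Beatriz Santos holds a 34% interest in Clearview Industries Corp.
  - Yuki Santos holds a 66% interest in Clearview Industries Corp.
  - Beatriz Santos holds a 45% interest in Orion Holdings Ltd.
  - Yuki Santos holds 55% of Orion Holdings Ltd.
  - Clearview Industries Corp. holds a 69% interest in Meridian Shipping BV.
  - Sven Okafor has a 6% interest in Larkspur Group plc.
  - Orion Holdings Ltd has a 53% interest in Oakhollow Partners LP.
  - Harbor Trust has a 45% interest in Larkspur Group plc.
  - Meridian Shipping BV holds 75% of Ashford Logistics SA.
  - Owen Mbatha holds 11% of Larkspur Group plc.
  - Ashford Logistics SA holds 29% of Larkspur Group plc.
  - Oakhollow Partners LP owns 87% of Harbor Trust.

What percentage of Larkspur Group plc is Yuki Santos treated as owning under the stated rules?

By spousal attribution (R3), Yuki Santos is treated as also owning Beatriz Santos's interest in Clearview Industries Corp, giving 66% + 34% = 100%.
By spousal attribution (R3), Yuki Santos is treated as also owning Beatriz Santos's interest in Orion Holdings Ltd, giving 55% + 45% = 100%.
Chain via Clearview Industries Corp. → Meridian Shipping BV → Ashford Logistics SA (R1): 100% × 69% × 75% × 29% = 15.0075% of Larkspur Group plc.
Chain via Orion Holdings Ltd → Oakhollow Partners LP → Harbor Trust (R1): 100% × 53% × 87% × 45% = 20.7495% of Larkspur Group plc.
Aggregating (R2): 15.0075% + 20.7495% = 35.757%.

35.757%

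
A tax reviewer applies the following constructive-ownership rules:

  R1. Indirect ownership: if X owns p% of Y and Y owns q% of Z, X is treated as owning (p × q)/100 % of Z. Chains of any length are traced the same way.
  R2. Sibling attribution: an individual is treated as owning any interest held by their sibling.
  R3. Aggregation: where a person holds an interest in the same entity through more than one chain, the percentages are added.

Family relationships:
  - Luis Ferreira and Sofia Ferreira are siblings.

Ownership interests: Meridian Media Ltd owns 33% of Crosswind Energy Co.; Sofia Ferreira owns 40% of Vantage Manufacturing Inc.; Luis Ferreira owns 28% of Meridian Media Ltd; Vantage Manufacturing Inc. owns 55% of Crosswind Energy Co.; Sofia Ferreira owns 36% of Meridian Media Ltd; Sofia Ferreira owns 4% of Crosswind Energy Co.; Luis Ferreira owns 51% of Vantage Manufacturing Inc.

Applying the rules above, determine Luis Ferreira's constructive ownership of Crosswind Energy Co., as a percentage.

By sibling attribution (R2), Luis Ferreira is treated as also owning Sofia Ferreira's interest in Vantage Manufacturing Inc, giving 51% + 40% = 91%.
By sibling attribution (R2), Luis Ferreira is treated as also owning Sofia Ferreira's interest in Meridian Media Ltd, giving 28% + 36% = 64%.
By sibling attribution (R2), Luis Ferreira is treated as owning Sofia Ferreira's 4% interest in Crosswind Energy Co.
Chain via Vantage Manufacturing Inc. (R1): 91% × 55% = 50.05% of Crosswind Energy Co.
Chain via Meridian Media Ltd (R1): 64% × 33% = 21.12% of Crosswind Energy Co.
Direct interest in Crosswind Energy Co: 4%.
Aggregating (R3): 50.05% + 21.12% + 4% = 75.17%.

75.17%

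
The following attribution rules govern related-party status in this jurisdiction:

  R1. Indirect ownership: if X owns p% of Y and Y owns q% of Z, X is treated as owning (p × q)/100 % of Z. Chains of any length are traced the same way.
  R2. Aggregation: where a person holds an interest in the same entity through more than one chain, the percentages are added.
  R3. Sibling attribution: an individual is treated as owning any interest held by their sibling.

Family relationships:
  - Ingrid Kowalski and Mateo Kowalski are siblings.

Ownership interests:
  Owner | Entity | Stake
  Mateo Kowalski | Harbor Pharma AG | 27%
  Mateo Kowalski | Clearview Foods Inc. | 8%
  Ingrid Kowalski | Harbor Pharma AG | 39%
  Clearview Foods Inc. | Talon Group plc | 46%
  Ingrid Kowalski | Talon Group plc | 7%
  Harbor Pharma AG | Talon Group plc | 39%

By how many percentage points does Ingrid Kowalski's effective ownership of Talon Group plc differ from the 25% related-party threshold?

11.42

By sibling attribution (R3), Ingrid Kowalski is treated as also owning Mateo Kowalski's interest in Harbor Pharma AG, giving 39% + 27% = 66%.
By sibling attribution (R3), Ingrid Kowalski is treated as owning Mateo Kowalski's 8% interest in Clearview Foods Inc.
Chain via Harbor Pharma AG (R1): 66% × 39% = 25.74% of Talon Group plc.
Direct interest in Talon Group plc: 7%.
Chain via Clearview Foods Inc. (R1): 8% × 46% = 3.68% of Talon Group plc.
Aggregating (R2): 25.74% + 7% + 3.68% = 36.42%.
36.42% exceeds the 25% threshold by 11.42 percentage points.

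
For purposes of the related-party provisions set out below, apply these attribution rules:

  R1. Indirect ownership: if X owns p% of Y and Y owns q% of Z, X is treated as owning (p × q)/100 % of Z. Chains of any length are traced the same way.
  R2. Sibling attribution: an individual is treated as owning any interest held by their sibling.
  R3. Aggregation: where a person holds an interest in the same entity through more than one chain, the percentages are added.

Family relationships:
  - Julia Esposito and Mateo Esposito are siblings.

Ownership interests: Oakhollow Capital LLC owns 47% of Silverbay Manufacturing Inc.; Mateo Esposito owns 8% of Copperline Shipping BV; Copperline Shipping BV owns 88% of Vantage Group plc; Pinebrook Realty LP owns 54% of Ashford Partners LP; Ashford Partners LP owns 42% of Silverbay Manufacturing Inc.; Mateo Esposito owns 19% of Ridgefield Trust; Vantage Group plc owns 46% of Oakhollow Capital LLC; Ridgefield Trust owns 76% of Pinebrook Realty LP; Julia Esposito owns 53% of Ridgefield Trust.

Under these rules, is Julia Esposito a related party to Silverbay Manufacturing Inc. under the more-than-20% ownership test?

No

By sibling attribution (R2), Julia Esposito is treated as also owning Mateo Esposito's interest in Ridgefield Trust, giving 53% + 19% = 72%.
By sibling attribution (R2), Julia Esposito is treated as owning Mateo Esposito's 8% interest in Copperline Shipping BV.
Chain via Ridgefield Trust → Pinebrook Realty LP → Ashford Partners LP (R1): 72% × 76% × 54% × 42% = 12.410496% of Silverbay Manufacturing Inc.
Chain via Copperline Shipping BV → Vantage Group plc → Oakhollow Capital LLC (R1): 8% × 88% × 46% × 47% = 1.522048% of Silverbay Manufacturing Inc.
Aggregating (R3): 12.410496% + 1.522048% = 13.932544%.
13.932544% does not exceed the 20% threshold, so Julia is not a related party to Silverbay Manufacturing Inc.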